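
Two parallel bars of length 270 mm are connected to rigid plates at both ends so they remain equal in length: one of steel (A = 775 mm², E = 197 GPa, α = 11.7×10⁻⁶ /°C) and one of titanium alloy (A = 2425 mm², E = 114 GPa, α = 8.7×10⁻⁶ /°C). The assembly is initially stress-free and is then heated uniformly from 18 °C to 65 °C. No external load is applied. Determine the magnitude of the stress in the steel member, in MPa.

σ ≈ 17.9 MPa (compressive)

The steel has the larger α, so on heating it would change length more than the titanium alloy if both were free. The rigid plates force a common final length, so the steel is put into compression and the titanium alloy into tension, with equal and opposite forces P (no external load).
Compatibility of the two members (thermal + elastic change equal): (α₁ − α₂)ΔT = P·[1/(A₁E₁) + 1/(A₂E₂)].
|α₁ − α₂|·ΔT = 3×10⁻⁶ × 47 = 0.000141.
1/(A₁E₁) + 1/(A₂E₂) = 1/(775×197×10³) + 1/(2425×114×10³) = 1.017×10⁻⁸ N⁻¹.
P = 0.000141 / 1.017×10⁻⁸ = 13870 N = 13.87 kN.
σ_{steel} = P/A₁ = 13870/775 = 17.89 MPa, compressive.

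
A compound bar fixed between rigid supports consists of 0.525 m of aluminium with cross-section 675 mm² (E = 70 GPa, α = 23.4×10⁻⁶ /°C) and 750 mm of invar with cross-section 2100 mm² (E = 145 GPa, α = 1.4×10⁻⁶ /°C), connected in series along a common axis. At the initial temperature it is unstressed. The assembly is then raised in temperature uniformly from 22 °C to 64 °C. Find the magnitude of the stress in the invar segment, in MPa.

σ ≈ 19.6 MPa (compressive)

Free thermal expansion of the whole bar: Σ αᵢΔT Lᵢ = 23.4×10⁻⁶×42×525 + 1.4×10⁻⁶×42×750 = 0.5601 mm.
Since the ends are fixed, an axial force P builds up, equal in every segment, with P · Σ Lᵢ/(AᵢEᵢ) = δ_free.
The series flexibility is Σ Lᵢ/(AᵢEᵢ) = 525/(675×70×10³) + 750/(2100×145×10³) = 1.357×10⁻⁵ mm/N.
So P = 0.5601 / 1.357×10⁻⁵ = 41.26 kN, compressive.
σ_{invar} = P / A = 41260 / 2100 = 19.65 MPa.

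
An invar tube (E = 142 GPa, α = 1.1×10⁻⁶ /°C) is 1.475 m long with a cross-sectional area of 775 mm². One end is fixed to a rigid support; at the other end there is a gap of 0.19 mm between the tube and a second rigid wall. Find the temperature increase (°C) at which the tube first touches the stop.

ΔT ≈ 117 °C

The gap closes when αΔT L = 0.19 mm, since the tube is still unstressed at that instant.
ΔT = 0.19 / (1.1×10⁻⁶ × 1475) = 117.1 °C.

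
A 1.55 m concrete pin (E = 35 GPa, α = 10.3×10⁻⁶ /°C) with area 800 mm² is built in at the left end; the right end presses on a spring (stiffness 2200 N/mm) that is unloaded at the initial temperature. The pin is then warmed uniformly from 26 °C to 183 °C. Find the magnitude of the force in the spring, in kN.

Free thermal expansion: δ_free = αΔT L = 10.3×10⁻⁶ × 157 × 1550 = 2.507 mm.
Let P be the compressive force at the spring. The pin shortens elastically by PL/(AE) and the spring compresses by P/k; together these equal δ_free.
So P = δ_free / [L/(AE) + 1/k] = 2.507 / [ 1550/(800×35×10³) + 1/(2200) ].
P = 2.507 / 0.0005099 = 4916 N.

P ≈ 4.92 kN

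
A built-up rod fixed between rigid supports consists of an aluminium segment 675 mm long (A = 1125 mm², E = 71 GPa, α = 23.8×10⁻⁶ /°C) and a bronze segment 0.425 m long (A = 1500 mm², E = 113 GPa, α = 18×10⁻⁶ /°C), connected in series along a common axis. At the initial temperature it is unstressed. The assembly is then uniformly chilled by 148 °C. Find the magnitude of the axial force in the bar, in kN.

P ≈ 320 kN (tensile)

With the walls removed the bar would change length by δ_free = Σ αᵢΔT Lᵢ = 23.8×10⁻⁶×148×675 + 18×10⁻⁶×148×425 = 3.51 mm.
The walls prevent any net length change, so an axial force P (same in every segment) develops. Compatibility: P · Σ Lᵢ/(AᵢEᵢ) = δ_free.
Σ Lᵢ/(AᵢEᵢ) = 675/(1125×71×10³) + 425/(1500×113×10³) = 1.096×10⁻⁵ mm/N.
P = 3.51 / 1.096×10⁻⁵ = 320300 N = 320.3 kN, tensile.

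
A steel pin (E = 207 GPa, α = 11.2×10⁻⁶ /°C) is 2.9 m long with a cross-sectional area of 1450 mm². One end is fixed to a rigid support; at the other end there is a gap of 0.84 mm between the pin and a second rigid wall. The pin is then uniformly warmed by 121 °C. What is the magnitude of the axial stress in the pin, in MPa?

σ ≈ 221 MPa (compressive)

Unrestrained expansion: δ_free = αΔT L = 11.2×10⁻⁶ × 121 × 2900 = 3.93 mm.
This exceeds the 0.84 mm gap, so the wall pushes back. The portion of expansion that must be recovered elastically is δ_free − gap = 3.93 − 0.84 = 3.09 mm.
That suppressed elongation corresponds to σ = E·Δ/L = 207×10³ × 3.09/2900 = 220.6 MPa.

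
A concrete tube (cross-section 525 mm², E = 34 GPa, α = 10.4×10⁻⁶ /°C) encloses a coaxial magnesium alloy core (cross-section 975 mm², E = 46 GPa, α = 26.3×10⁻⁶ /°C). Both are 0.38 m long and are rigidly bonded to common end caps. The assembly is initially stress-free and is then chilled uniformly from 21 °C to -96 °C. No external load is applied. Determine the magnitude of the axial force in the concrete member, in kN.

P ≈ 23.8 kN (compressive in the concrete)

Both members must finish at the same length. With the larger α, the magnesium alloy tends to over-contract; the plates restrain it, putting the magnesium alloy in tension and the concrete in compression. With no external load the two internal forces are equal and opposite, magnitude P.
Equating the net (thermal + elastic) strains gives |α₁ − α₂|·ΔT = P·[1/(A₁E₁) + 1/(A₂E₂)].
|α₁ − α₂|·ΔT = 15.9×10⁻⁶ × 117 = 0.00186.
1/(A₁E₁) + 1/(A₂E₂) = 1/(525×34×10³) + 1/(975×46×10³) = 7.832×10⁻⁸ N⁻¹.
So P = 0.00186 / 7.832×10⁻⁸ = 23.75 kN.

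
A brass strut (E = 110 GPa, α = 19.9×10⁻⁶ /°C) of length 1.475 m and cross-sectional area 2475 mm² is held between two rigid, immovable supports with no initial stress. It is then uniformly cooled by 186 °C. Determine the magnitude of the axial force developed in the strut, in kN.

Full restraint means ε = 0, so the stress is σ = EαΔT = 110×10³ × 19.9×10⁻⁶ × 186 = 407.2 MPa.
Axial force P = σA = 407.2 × 2475 = 1.008×10⁶ N = 1008 kN, tensile.

P ≈ 1010 kN (tensile)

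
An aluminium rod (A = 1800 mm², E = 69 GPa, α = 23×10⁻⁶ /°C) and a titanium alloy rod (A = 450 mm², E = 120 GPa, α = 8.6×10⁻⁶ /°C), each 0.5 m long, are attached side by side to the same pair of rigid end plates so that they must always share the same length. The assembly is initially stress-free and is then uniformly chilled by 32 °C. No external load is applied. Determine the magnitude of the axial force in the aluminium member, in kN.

The aluminium has the larger α, so on cooling it would change length more than the titanium alloy if both were free. The rigid plates force a common final length, so the aluminium is put into tension and the titanium alloy into compression, with equal and opposite forces P (no external load).
Equating the net (thermal + elastic) strains gives |α₁ − α₂|·ΔT = P·[1/(A₁E₁) + 1/(A₂E₂)].
|α₁ − α₂|·ΔT = 14.4×10⁻⁶ × 32 = 0.0004608.
1/(A₁E₁) + 1/(A₂E₂) = 1/(1800×69×10³) + 1/(450×120×10³) = 2.657×10⁻⁸ N⁻¹.
So P = 0.0004608 / 2.657×10⁻⁸ = 17.34 kN.

P ≈ 17.3 kN (tensile in the aluminium)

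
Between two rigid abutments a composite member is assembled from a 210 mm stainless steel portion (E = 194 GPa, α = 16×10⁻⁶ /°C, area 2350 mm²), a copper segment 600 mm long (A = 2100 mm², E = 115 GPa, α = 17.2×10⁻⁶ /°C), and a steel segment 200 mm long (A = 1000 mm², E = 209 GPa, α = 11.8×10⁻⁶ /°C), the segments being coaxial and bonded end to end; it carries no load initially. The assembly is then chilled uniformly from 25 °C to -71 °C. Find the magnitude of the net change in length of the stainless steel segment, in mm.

Free thermal contraction of the whole bar: Σ αᵢΔT Lᵢ = 16×10⁻⁶×96×210 + 17.2×10⁻⁶×96×600 + 11.8×10⁻⁶×96×200 = 1.54 mm.
Since the ends are fixed, an axial force P builds up, equal in every segment, with P · Σ Lᵢ/(AᵢEᵢ) = δ_free.
Σ Lᵢ/(AᵢEᵢ) = 210/(2350×194×10³) + 600/(2100×115×10³) + 200/(1000×209×10³) = 3.902×10⁻⁶ mm/N.
P = 1.54 / 3.902×10⁻⁶ = 394600 N = 394.6 kN, tensile.
For the stainless steel segment, free thermal change = 16×10⁻⁶×96×210 = 0.3226 mm and elastic change from P = 394600×210/(2350×194×10³) = 0.1818 mm; these oppose, so the net change is 0.141 mm (segment shortens).

|ΔL| ≈ 0.141 mm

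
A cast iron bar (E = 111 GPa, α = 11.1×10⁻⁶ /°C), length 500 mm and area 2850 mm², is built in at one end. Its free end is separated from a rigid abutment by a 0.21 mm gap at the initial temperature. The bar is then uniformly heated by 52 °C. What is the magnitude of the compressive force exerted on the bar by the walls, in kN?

P ≈ 49.7 kN

Unrestrained expansion: δ_free = αΔT L = 11.1×10⁻⁶ × 52 × 500 = 0.2886 mm.
After closing the 0.21 mm clearance, 0.2886 − 0.21 = 0.0786 mm of expansion remains to be suppressed by the wall.
Compatibility: PL/(AE) = 0.0786 mm, so σ = P/A = E × (0.0786/500) = 17.45 MPa.
P = σA = 17.45 × 2850 = 49.73 kN.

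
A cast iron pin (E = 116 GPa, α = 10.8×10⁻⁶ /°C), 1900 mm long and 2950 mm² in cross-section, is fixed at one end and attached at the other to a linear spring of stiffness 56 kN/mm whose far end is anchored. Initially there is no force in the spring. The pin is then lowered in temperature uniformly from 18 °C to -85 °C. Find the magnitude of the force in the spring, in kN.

P ≈ 90.3 kN

If the spring were absent the pin would shorten by αΔT L = 10.8×10⁻⁶ × 103 × 1900 = 2.114 mm.
With a force P in the spring, the elastic change of the pin is PL/(AE) and that of the spring is P/k; compatibility requires their sum to equal δ_free.
P [ L/(AE) + 1/k ] = δ_free → P [ 1900/(2950×116×10³) + 1/(56×10³) ] = 2.114.
P = 2.114 / 2.341×10⁻⁵ = 90290 N.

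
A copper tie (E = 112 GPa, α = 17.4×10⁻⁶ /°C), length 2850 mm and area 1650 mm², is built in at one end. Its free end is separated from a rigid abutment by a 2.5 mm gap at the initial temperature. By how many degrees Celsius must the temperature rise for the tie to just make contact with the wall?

ΔT ≈ 50.4 °C

Contact occurs when the free expansion equals the gap: αΔT L = 2.5 mm.
ΔT = 2.5 / (17.4×10⁻⁶ × 2850) = 50.41 °C.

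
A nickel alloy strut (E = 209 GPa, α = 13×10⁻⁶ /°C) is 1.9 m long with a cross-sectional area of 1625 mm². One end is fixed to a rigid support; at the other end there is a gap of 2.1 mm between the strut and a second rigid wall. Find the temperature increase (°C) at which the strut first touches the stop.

ΔT ≈ 85 °C

The gap closes when αΔT L = 2.1 mm, since the strut is still unstressed at that instant.
ΔT = 2.1 / (13×10⁻⁶ × 1900) = 85.02 °C.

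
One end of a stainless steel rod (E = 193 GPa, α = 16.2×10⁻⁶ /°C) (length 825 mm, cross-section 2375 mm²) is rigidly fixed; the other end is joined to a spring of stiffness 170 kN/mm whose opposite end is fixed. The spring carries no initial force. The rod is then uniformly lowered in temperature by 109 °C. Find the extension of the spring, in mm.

δ ≈ 1.12 mm

The unrestrained thermal change is αΔT L = 16.2×10⁻⁶ × 109 × 825 = 1.457 mm.
Let P be the tensile force in the spring. The rod extends elastically by PL/(AE) and the spring stretches by P/k; together these equal δ_free.
So P = δ_free / [L/(AE) + 1/k] = 1.457 / [ 825/(2375×193×10³) + 1/(170×10³) ].
P = 1.457 / 7.682×10⁻⁶ = 189600 N.
Spring extension = P/k = 189600/(170×10³) = 1.115 mm.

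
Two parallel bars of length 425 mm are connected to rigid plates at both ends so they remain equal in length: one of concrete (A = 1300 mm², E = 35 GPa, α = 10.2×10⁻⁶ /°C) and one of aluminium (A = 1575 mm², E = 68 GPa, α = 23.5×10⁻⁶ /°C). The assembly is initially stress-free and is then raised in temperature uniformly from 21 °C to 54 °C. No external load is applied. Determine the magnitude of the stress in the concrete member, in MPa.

σ ≈ 10.8 MPa (tensile)

Equilibrium of a rigid end plate with no external load gives equal and opposite internal forces ±P in the two members. Since α_{aluminium} > α_{concrete}, heating drives the aluminium into compression and the concrete into tension.
Compatibility of the two members (thermal + elastic change equal): (α₁ − α₂)ΔT = P·[1/(A₁E₁) + 1/(A₂E₂)].
|α₁ − α₂|·ΔT = 13.3×10⁻⁶ × 33 = 0.0004389.
1/(A₁E₁) + 1/(A₂E₂) = 1/(1300×35×10³) + 1/(1575×68×10³) = 3.132×10⁻⁸ N⁻¹.
So P = 0.0004389 / 3.132×10⁻⁸ = 14.02 kN.
σ_{concrete} = P/A₁ = 14020/1300 = 10.78 MPa, tensile.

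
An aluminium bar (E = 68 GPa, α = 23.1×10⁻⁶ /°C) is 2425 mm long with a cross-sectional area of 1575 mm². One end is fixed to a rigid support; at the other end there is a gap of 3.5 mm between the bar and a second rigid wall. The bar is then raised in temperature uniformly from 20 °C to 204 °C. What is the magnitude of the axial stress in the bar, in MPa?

σ ≈ 191 MPa (compressive)

Free thermal elongation = αΔT L = 23.1×10⁻⁶ × 184 × 2425 = 10.31 mm.
After closing the 3.5 mm clearance, 10.31 − 3.5 = 6.807 mm of expansion remains to be suppressed by the wall.
That suppressed elongation corresponds to σ = E·Δ/L = 68×10³ × 6.807/2425 = 190.9 MPa.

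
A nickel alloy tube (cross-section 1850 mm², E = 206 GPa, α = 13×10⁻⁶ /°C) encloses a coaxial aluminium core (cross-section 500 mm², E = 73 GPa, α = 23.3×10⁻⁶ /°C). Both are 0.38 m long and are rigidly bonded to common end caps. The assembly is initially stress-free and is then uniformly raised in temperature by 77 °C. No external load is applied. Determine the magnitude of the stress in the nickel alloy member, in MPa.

The aluminium has the larger α, so on heating it would change length more than the nickel alloy if both were free. The rigid plates force a common final length, so the aluminium is put into compression and the nickel alloy into tension, with equal and opposite forces P (no external load).
Setting the final lengths equal and cancelling L: (α₁ − α₂)ΔT = P/(A₁E₁) + P/(A₂E₂).
|α₁ − α₂|·ΔT = 10.3×10⁻⁶ × 77 = 0.0007931.
1/(A₁E₁) + 1/(A₂E₂) = 1/(1850×206×10³) + 1/(500×73×10³) = 3.002×10⁻⁸ N⁻¹.
So P = 0.0007931 / 3.002×10⁻⁸ = 26.42 kN.
σ_{nickel alloy} = P/A₁ = 26420/1850 = 14.28 MPa, tensile.

σ ≈ 14.3 MPa (tensile)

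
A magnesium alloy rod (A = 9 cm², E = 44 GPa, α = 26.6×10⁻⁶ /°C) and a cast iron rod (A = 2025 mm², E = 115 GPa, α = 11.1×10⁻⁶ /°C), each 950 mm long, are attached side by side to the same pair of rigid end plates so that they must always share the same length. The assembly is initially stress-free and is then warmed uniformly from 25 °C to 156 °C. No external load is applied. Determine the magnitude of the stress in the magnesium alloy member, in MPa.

Equilibrium of a rigid end plate with no external load gives equal and opposite internal forces ±P in the two members. Since α_{magnesium alloy} > α_{cast iron}, heating drives the magnesium alloy into compression and the cast iron into tension.
Setting the final lengths equal and cancelling L: (α₁ − α₂)ΔT = P/(A₁E₁) + P/(A₂E₂).
|α₁ − α₂|·ΔT = 15.5×10⁻⁶ × 131 = 0.002031.
1/(A₁E₁) + 1/(A₂E₂) = 1/(900×44×10³) + 1/(2025×115×10³) = 2.955×10⁻⁸ N⁻¹.
P = 0.002031 / 2.955×10⁻⁸ = 68720 N = 68.72 kN.
σ_{magnesium alloy} = P/A₁ = 68720/900 = 76.36 MPa, compressive.

σ ≈ 76.4 MPa (compressive)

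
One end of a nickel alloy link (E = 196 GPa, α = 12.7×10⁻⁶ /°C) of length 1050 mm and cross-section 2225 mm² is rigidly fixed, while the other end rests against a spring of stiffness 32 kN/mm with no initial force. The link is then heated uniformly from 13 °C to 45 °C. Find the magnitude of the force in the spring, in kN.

P ≈ 12.7 kN

Free thermal expansion: δ_free = αΔT L = 12.7×10⁻⁶ × 32 × 1050 = 0.4267 mm.
Let P be the compressive force at the spring. The link shortens elastically by PL/(AE) and the spring compresses by P/k; together these equal δ_free.
P [ L/(AE) + 1/k ] = δ_free → P [ 1050/(2225×196×10³) + 1/(32×10³) ] = 0.4267.
P = 0.4267 / 3.366×10⁻⁵ = 12680 N.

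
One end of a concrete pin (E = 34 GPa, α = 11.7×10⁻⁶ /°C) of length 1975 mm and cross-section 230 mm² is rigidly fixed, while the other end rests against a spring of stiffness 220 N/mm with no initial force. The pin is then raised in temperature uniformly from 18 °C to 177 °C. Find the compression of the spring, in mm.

δ ≈ 3.48 mm

The unrestrained thermal change is αΔT L = 11.7×10⁻⁶ × 159 × 1975 = 3.674 mm.
Let P be the compressive force at the spring. The pin shortens elastically by PL/(AE) and the spring compresses by P/k; together these equal δ_free.
P [ L/(AE) + 1/k ] = δ_free → P [ 1975/(230×34×10³) + 1/(220) ] = 3.674.
P = 3.674 / 0.004798 = 765.8 N.
Spring compression = P/k = 765.8/(220) = 3.481 mm.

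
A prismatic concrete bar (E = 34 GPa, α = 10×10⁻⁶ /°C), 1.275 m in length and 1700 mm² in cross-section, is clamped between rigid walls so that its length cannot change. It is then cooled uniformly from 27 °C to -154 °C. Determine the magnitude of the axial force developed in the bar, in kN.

P ≈ 105 kN (tensile)

With zero net strain, σ = E·αΔT = 34 GPa × 10×10⁻⁶ × 181 = 61.54 MPa.
P = AEαΔT = 1700 × 34×10³ × 10×10⁻⁶ × 181 = 104.6 kN (tensile).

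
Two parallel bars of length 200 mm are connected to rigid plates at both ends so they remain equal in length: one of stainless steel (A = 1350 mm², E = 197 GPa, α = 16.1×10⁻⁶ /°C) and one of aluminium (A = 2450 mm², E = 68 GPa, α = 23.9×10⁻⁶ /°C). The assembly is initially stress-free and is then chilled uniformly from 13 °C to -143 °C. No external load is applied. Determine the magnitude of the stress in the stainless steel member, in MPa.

σ ≈ 92.3 MPa (compressive)

Equilibrium of a rigid end plate with no external load gives equal and opposite internal forces ±P in the two members. Since α_{aluminium} > α_{stainless steel}, cooling drives the aluminium into tension and the stainless steel into compression.
Equating the net (thermal + elastic) strains gives |α₁ − α₂|·ΔT = P·[1/(A₁E₁) + 1/(A₂E₂)].
|α₁ − α₂|·ΔT = 7.8×10⁻⁶ × 156 = 0.001217.
1/(A₁E₁) + 1/(A₂E₂) = 1/(1350×197×10³) + 1/(2450×68×10³) = 9.763×10⁻⁹ N⁻¹.
P = 0.001217 / 9.763×10⁻⁹ = 124600 N = 124.6 kN.
σ_{stainless steel} = P/A₁ = 124600/1350 = 92.33 MPa, compressive.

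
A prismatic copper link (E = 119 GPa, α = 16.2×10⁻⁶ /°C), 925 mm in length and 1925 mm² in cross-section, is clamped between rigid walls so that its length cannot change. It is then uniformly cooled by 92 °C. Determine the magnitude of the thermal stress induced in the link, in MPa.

With length fixed, the mechanical strain must cancel the thermal strain αΔT = 16.2×10⁻⁶ × 92 = 1490.4×10⁻⁶.
Hence σ = E·αΔT = 119×10³ × 1490.4×10⁻⁶ = 177.4 MPa, tensile.

σ ≈ 177 MPa (tensile)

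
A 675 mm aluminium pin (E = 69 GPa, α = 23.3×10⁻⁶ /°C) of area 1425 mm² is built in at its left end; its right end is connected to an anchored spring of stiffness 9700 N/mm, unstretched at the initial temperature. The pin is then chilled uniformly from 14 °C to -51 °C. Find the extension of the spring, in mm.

δ ≈ 0.958 mm

The unrestrained thermal change is αΔT L = 23.3×10⁻⁶ × 65 × 675 = 1.022 mm.
With a force P in the spring, the elastic change of the pin is PL/(AE) and that of the spring is P/k; compatibility requires their sum to equal δ_free.
So P = δ_free / [L/(AE) + 1/k] = 1.022 / [ 675/(1425×69×10³) + 1/(9700) ].
P = 1.022 / 0.00011 = 9297 N.
Spring extension = P/k = 9297/(9700) = 0.9585 mm.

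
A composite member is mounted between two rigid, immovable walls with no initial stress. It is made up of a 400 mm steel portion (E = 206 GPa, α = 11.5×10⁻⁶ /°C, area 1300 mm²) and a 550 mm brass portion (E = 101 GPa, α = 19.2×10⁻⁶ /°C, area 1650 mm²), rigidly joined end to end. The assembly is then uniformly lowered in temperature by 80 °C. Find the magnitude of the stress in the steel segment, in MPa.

Free thermal contraction of the whole bar: Σ αᵢΔT Lᵢ = 11.5×10⁻⁶×80×400 + 19.2×10⁻⁶×80×550 = 1.213 mm.
The walls prevent any net length change, so an axial force P (same in every segment) develops. Compatibility: P · Σ Lᵢ/(AᵢEᵢ) = δ_free.
The series flexibility is Σ Lᵢ/(AᵢEᵢ) = 400/(1300×206×10³) + 550/(1650×101×10³) = 4.794×10⁻⁶ mm/N.
So P = 1.213 / 4.794×10⁻⁶ = 253 kN, tensile.
σ_{steel} = P / A = 253000 / 1300 = 194.6 MPa.

σ ≈ 195 MPa (tensile)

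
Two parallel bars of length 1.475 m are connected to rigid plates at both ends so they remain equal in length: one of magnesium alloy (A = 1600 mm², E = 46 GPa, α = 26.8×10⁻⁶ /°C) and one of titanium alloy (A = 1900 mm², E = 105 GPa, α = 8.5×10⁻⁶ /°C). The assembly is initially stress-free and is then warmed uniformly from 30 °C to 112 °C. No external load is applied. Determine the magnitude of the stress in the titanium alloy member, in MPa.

Both members must finish at the same length. With the larger α, the magnesium alloy tends to over-expand; the plates restrain it, putting the magnesium alloy in compression and the titanium alloy in tension. With no external load the two internal forces are equal and opposite, magnitude P.
Setting the final lengths equal and cancelling L: (α₁ − α₂)ΔT = P/(A₁E₁) + P/(A₂E₂).
|α₁ − α₂|·ΔT = 18.3×10⁻⁶ × 82 = 0.001501.
1/(A₁E₁) + 1/(A₂E₂) = 1/(1600×46×10³) + 1/(1900×105×10³) = 1.86×10⁻⁸ N⁻¹.
P = 0.001501 / 1.86×10⁻⁸ = 80680 N = 80.68 kN.
σ_{titanium alloy} = P/A₂ = 80680/1900 = 42.46 MPa, tensile.

σ ≈ 42.5 MPa (tensile)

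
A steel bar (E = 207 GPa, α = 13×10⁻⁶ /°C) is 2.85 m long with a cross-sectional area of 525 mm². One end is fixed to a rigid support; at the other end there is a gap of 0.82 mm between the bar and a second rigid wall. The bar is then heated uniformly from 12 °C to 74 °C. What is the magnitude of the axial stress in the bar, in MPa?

Unrestrained expansion: δ_free = αΔT L = 13×10⁻⁶ × 62 × 2850 = 2.297 mm.
After closing the 0.82 mm clearance, 2.297 − 0.82 = 1.477 mm of expansion remains to be suppressed by the wall.
Compatibility: PL/(AE) = 1.477 mm, so σ = P/A = E × (1.477/2850) = 107.3 MPa.

σ ≈ 107 MPa (compressive)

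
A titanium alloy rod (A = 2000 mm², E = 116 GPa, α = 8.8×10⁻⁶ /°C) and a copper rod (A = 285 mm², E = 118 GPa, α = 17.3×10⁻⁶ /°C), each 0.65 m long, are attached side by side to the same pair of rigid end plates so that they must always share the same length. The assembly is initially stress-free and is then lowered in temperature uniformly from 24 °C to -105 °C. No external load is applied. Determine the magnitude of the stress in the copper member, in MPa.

σ ≈ 113 MPa (tensile)

The copper has the larger α, so on cooling it would change length more than the titanium alloy if both were free. The rigid plates force a common final length, so the copper is put into tension and the titanium alloy into compression, with equal and opposite forces P (no external load).
Compatibility of the two members (thermal + elastic change equal): (α₁ − α₂)ΔT = P·[1/(A₁E₁) + 1/(A₂E₂)].
|α₁ − α₂|·ΔT = 8.5×10⁻⁶ × 129 = 0.001097.
1/(A₁E₁) + 1/(A₂E₂) = 1/(2000×116×10³) + 1/(285×118×10³) = 3.405×10⁻⁸ N⁻¹.
P = 0.001097 / 3.405×10⁻⁸ = 32210 N = 32.21 kN.
σ_{copper} = P/A₂ = 32210/285 = 113 MPa, tensile.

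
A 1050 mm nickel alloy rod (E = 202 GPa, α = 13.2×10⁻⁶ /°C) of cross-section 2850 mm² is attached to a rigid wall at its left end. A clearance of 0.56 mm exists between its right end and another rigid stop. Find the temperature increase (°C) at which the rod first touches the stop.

Contact occurs when the free expansion equals the gap: αΔT L = 0.56 mm.
ΔT = 0.56 / (13.2×10⁻⁶ × 1050) = 40.4 °C.

ΔT ≈ 40.4 °C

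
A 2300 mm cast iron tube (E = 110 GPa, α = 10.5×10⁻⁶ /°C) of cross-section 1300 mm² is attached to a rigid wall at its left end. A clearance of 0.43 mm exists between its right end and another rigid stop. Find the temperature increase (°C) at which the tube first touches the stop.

ΔT ≈ 17.8 °C

The gap closes when αΔT L = 0.43 mm, since the tube is still unstressed at that instant.
So ΔT = g/(αL) = 0.43/(10.5×10⁻⁶ × 2300) = 17.81 °C.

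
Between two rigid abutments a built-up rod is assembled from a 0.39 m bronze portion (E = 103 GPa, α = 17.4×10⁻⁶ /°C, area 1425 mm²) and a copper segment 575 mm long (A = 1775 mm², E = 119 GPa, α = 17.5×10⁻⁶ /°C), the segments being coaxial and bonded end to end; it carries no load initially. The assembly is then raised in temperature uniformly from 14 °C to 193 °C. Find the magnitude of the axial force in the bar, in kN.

Free thermal expansion of the whole bar: Σ αᵢΔT Lᵢ = 17.4×10⁻⁶×179×390 + 17.5×10⁻⁶×179×575 = 3.016 mm.
Since the ends are fixed, an axial force P builds up, equal in every segment, with P · Σ Lᵢ/(AᵢEᵢ) = δ_free.
The series flexibility is Σ Lᵢ/(AᵢEᵢ) = 390/(1425×103×10³) + 575/(1775×119×10³) = 5.379×10⁻⁶ mm/N.
P = 3.016 / 5.379×10⁻⁶ = 560600 N = 560.6 kN, compressive.

P ≈ 561 kN (compressive)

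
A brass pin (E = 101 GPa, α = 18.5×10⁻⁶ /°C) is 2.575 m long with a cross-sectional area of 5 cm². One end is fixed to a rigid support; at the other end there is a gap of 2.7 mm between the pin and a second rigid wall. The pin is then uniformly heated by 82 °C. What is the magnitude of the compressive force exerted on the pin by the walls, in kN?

Free thermal elongation = αΔT L = 18.5×10⁻⁶ × 82 × 2575 = 3.906 mm.
After closing the 2.7 mm clearance, 3.906 − 2.7 = 1.206 mm of expansion remains to be suppressed by the wall.
Compatibility: PL/(AE) = 1.206 mm, so σ = P/A = E × (1.206/2575) = 47.31 MPa.
P = σA = 47.31 × 500 = 23.66 kN.

P ≈ 23.7 kN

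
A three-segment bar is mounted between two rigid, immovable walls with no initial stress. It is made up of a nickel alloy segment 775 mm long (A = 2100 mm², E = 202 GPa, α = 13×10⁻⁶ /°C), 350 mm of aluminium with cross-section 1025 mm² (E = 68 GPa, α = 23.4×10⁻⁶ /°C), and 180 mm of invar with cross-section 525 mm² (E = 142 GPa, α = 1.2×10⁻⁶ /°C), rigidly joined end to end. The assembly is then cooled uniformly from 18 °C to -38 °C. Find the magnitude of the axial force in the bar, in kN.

P ≈ 112 kN (tensile)

Free thermal contraction of the whole bar: Σ αᵢΔT Lᵢ = 13×10⁻⁶×56×775 + 23.4×10⁻⁶×56×350 + 1.2×10⁻⁶×56×180 = 1.035 mm.
The walls prevent any net length change, so an axial force P (same in every segment) develops. Compatibility: P · Σ Lᵢ/(AᵢEᵢ) = δ_free.
The series flexibility is Σ Lᵢ/(AᵢEᵢ) = 775/(2100×202×10³) + 350/(1025×68×10³) + 180/(525×142×10³) = 9.263×10⁻⁶ mm/N.
P = 1.035 / 9.263×10⁻⁶ = 111700 N = 111.7 kN, tensile.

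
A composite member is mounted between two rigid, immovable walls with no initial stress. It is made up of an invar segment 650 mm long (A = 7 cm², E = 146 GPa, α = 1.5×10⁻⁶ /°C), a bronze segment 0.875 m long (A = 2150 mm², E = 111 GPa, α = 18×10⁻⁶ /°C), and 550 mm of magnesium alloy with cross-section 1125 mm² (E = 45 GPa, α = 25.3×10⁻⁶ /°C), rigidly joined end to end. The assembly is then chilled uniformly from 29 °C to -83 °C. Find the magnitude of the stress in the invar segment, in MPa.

With the walls removed the bar would change length by δ_free = Σ αᵢΔT Lᵢ = 1.5×10⁻⁶×112×650 + 18×10⁻⁶×112×875 + 25.3×10⁻⁶×112×550 = 3.432 mm.
Since the ends are fixed, an axial force P builds up, equal in every segment, with P · Σ Lᵢ/(AᵢEᵢ) = δ_free.
The series flexibility is Σ Lᵢ/(AᵢEᵢ) = 650/(700×146×10³) + 875/(2150×111×10³) + 550/(1125×45×10³) = 2.089×10⁻⁵ mm/N.
So P = 3.432 / 2.089×10⁻⁵ = 164.3 kN, tensile.
σ_{invar} = P / A = 164300 / 700 = 234.7 MPa.

σ ≈ 235 MPa (tensile)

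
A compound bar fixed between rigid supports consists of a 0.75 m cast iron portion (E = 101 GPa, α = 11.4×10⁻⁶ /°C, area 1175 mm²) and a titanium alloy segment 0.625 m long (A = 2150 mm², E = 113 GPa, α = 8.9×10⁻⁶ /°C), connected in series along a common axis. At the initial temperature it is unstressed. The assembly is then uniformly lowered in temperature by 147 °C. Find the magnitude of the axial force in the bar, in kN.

With the walls removed the bar would change length by δ_free = Σ αᵢΔT Lᵢ = 11.4×10⁻⁶×147×750 + 8.9×10⁻⁶×147×625 = 2.075 mm.
Since the ends are fixed, an axial force P builds up, equal in every segment, with P · Σ Lᵢ/(AᵢEᵢ) = δ_free.
The series flexibility is Σ Lᵢ/(AᵢEᵢ) = 750/(1175×101×10³) + 625/(2150×113×10³) = 8.892×10⁻⁶ mm/N.
So P = 2.075 / 8.892×10⁻⁶ = 233.3 kN, tensile.

P ≈ 233 kN (tensile)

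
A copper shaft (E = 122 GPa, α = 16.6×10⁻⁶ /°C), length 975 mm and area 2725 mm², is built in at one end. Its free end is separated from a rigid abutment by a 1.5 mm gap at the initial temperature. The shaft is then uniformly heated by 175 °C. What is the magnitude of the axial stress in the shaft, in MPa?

σ ≈ 167 MPa (compressive)

If the wall were absent the shaft would grow by αΔT L = 16.6×10⁻⁶ × 175 × 975 = 2.832 mm.
After closing the 1.5 mm clearance, 2.832 − 1.5 = 1.332 mm of expansion remains to be suppressed by the wall.
Compatibility: PL/(AE) = 1.332 mm, so σ = P/A = E × (1.332/975) = 166.7 MPa.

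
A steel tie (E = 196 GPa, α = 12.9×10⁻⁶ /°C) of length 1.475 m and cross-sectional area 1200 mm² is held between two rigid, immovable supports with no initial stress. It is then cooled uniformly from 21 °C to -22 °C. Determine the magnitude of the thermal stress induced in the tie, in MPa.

Because both ends are immovable the net strain is zero, and the suppressed thermal strain is αΔT = 12.9×10⁻⁶ × 43 = 554.7×10⁻⁶.
The stress required to suppress this strain is σ = Eε = 196×10³ × 554.7×10⁻⁶ = 108.7 MPa, tensile since the tie is trying to contract.

σ ≈ 109 MPa (tensile)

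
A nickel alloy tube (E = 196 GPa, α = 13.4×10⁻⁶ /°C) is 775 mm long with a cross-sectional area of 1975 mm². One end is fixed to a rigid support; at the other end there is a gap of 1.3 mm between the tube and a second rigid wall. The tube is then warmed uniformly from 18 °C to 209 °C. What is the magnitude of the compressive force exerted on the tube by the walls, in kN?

P ≈ 341 kN

Unrestrained expansion: δ_free = αΔT L = 13.4×10⁻⁶ × 191 × 775 = 1.984 mm.
The gap closes (δ_free > 1.3 mm) and the wall then resists a further 1.984 − 1.3 = 0.6835 mm of expansion.
So σ = E(δ_free − g)/L = 196×10³ × 0.6835/775 = 172.9 MPa.
Force on the wall = σA = 172.9 × 1975 mm² = 341.4 kN.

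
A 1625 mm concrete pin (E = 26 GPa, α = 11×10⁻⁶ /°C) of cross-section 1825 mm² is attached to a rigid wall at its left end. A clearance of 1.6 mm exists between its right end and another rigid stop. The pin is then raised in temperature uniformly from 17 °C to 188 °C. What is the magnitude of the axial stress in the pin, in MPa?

Free thermal elongation = αΔT L = 11×10⁻⁶ × 171 × 1625 = 3.057 mm.
After closing the 1.6 mm clearance, 3.057 − 1.6 = 1.457 mm of expansion remains to be suppressed by the wall.
Compatibility: PL/(AE) = 1.457 mm, so σ = P/A = E × (1.457/1625) = 23.31 MPa.

σ ≈ 23.3 MPa (compressive)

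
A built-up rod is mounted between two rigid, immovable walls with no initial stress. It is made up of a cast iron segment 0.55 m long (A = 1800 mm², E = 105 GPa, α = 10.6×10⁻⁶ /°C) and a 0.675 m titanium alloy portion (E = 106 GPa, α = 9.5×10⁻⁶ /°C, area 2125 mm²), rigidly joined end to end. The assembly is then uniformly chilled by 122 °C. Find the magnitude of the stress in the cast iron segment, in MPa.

Free thermal contraction of the whole bar: Σ αᵢΔT Lᵢ = 10.6×10⁻⁶×122×550 + 9.5×10⁻⁶×122×675 = 1.494 mm.
The walls prevent any net length change, so an axial force P (same in every segment) develops. Compatibility: P · Σ Lᵢ/(AᵢEᵢ) = δ_free.
The series flexibility is Σ Lᵢ/(AᵢEᵢ) = 550/(1800×105×10³) + 675/(2125×106×10³) = 5.907×10⁻⁶ mm/N.
Hence P = δ_free / Σ(L/AE) = 1.494/5.907×10⁻⁶ = 252.9 kN (tensile).
σ_{cast iron} = P / A = 252900 / 1800 = 140.5 MPa.

σ ≈ 140 MPa (tensile)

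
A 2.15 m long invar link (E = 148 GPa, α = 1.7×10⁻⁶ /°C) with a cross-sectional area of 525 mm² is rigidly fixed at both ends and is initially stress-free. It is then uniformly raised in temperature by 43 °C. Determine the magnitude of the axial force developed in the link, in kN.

P ≈ 5.68 kN (compressive)

Full restraint means ε = 0, so the stress is σ = EαΔT = 148×10³ × 1.7×10⁻⁶ × 43 = 10.82 MPa.
Then P = σA = 10.82 × 525 mm² = 5.68 kN, compressive.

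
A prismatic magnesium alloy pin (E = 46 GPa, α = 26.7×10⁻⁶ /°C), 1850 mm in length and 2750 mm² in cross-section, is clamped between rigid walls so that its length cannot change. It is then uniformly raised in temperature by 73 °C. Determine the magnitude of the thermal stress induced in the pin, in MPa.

With length fixed, the mechanical strain must cancel the thermal strain αΔT = 26.7×10⁻⁶ × 73 = 1949.1×10⁻⁶.
Hence σ = E·αΔT = 46×10³ × 1949.1×10⁻⁶ = 89.66 MPa, compressive.

σ ≈ 89.7 MPa (compressive)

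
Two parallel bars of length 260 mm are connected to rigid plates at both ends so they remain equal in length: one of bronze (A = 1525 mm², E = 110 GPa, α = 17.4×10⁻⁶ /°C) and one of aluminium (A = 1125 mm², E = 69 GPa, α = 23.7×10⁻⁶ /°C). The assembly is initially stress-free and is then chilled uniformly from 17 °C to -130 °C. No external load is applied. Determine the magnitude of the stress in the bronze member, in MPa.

Equilibrium of a rigid end plate with no external load gives equal and opposite internal forces ±P in the two members. Since α_{aluminium} > α_{bronze}, cooling drives the aluminium into tension and the bronze into compression.
Equating the net (thermal + elastic) strains gives |α₁ − α₂|·ΔT = P·[1/(A₁E₁) + 1/(A₂E₂)].
|α₁ − α₂|·ΔT = 6.3×10⁻⁶ × 147 = 0.0009261.
1/(A₁E₁) + 1/(A₂E₂) = 1/(1525×110×10³) + 1/(1125×69×10³) = 1.884×10⁻⁸ N⁻¹.
So P = 0.0009261 / 1.884×10⁻⁸ = 49.15 kN.
σ_{bronze} = P/A₁ = 49150/1525 = 32.23 MPa, compressive.

σ ≈ 32.2 MPa (compressive)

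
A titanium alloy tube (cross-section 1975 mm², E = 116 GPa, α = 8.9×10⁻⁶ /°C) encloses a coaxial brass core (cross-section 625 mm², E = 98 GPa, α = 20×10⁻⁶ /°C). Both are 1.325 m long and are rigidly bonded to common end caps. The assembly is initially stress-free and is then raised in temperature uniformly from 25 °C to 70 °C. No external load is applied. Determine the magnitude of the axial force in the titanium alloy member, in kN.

The brass has the larger α, so on heating it would change length more than the titanium alloy if both were free. The rigid plates force a common final length, so the brass is put into compression and the titanium alloy into tension, with equal and opposite forces P (no external load).
Equating the net (thermal + elastic) strains gives |α₁ − α₂|·ΔT = P·[1/(A₁E₁) + 1/(A₂E₂)].
|α₁ − α₂|·ΔT = 11.1×10⁻⁶ × 45 = 0.0004995.
1/(A₁E₁) + 1/(A₂E₂) = 1/(1975×116×10³) + 1/(625×98×10³) = 2.069×10⁻⁸ N⁻¹.
P = 0.0004995 / 2.069×10⁻⁸ = 24140 N = 24.14 kN.

P ≈ 24.1 kN (tensile in the titanium alloy)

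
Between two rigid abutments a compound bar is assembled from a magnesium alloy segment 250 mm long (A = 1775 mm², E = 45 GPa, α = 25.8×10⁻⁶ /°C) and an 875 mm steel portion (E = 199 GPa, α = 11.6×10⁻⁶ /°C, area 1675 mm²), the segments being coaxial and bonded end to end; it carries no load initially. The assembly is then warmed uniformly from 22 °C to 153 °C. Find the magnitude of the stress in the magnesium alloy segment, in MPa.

With the walls removed the bar would change length by δ_free = Σ αᵢΔT Lᵢ = 25.8×10⁻⁶×131×250 + 11.6×10⁻⁶×131×875 = 2.175 mm.
Since the ends are fixed, an axial force P builds up, equal in every segment, with P · Σ Lᵢ/(AᵢEᵢ) = δ_free.
Σ Lᵢ/(AᵢEᵢ) = 250/(1775×45×10³) + 875/(1675×199×10³) = 5.755×10⁻⁶ mm/N.
So P = 2.175 / 5.755×10⁻⁶ = 377.9 kN, compressive.
σ_{magnesium alloy} = P / A = 377900 / 1775 = 212.9 MPa.

σ ≈ 213 MPa (compressive)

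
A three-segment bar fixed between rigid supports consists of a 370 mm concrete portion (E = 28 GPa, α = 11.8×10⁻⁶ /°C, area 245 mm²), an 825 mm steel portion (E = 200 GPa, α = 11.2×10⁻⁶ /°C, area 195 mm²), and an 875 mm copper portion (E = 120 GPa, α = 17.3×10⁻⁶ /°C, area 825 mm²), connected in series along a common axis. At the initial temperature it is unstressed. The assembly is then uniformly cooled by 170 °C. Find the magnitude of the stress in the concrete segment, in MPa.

With the walls removed the bar would change length by δ_free = Σ αᵢΔT Lᵢ = 11.8×10⁻⁶×170×370 + 11.2×10⁻⁶×170×825 + 17.3×10⁻⁶×170×875 = 4.886 mm.
The walls prevent any net length change, so an axial force P (same in every segment) develops. Compatibility: P · Σ Lᵢ/(AᵢEᵢ) = δ_free.
Σ Lᵢ/(AᵢEᵢ) = 370/(245×28×10³) + 825/(195×200×10³) + 875/(825×120×10³) = 8.393×10⁻⁵ mm/N.
So P = 4.886 / 8.393×10⁻⁵ = 58.22 kN, tensile.
σ_{concrete} = P / A = 58220 / 245 = 237.6 MPa.

σ ≈ 238 MPa (tensile)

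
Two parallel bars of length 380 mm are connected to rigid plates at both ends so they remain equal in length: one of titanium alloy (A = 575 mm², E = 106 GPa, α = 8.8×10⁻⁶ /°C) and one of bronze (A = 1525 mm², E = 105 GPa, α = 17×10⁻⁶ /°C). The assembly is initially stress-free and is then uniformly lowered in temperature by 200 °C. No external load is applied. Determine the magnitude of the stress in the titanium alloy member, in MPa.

σ ≈ 126 MPa (compressive)

Both members must finish at the same length. With the larger α, the bronze tends to over-contract; the plates restrain it, putting the bronze in tension and the titanium alloy in compression. With no external load the two internal forces are equal and opposite, magnitude P.
Equating the net (thermal + elastic) strains gives |α₁ − α₂|·ΔT = P·[1/(A₁E₁) + 1/(A₂E₂)].
|α₁ − α₂|·ΔT = 8.2×10⁻⁶ × 200 = 0.00164.
1/(A₁E₁) + 1/(A₂E₂) = 1/(575×106×10³) + 1/(1525×105×10³) = 2.265×10⁻⁸ N⁻¹.
P = 0.00164 / 2.265×10⁻⁸ = 72400 N = 72.4 kN.
σ_{titanium alloy} = P/A₁ = 72400/575 = 125.9 MPa, compressive.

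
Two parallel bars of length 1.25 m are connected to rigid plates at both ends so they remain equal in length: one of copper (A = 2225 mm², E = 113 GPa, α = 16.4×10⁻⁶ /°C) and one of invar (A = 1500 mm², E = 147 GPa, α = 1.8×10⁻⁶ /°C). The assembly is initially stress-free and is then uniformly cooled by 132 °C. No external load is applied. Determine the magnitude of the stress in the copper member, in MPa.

Equilibrium of a rigid end plate with no external load gives equal and opposite internal forces ±P in the two members. Since α_{copper} > α_{invar}, cooling drives the copper into tension and the invar into compression.
Compatibility of the two members (thermal + elastic change equal): (α₁ − α₂)ΔT = P·[1/(A₁E₁) + 1/(A₂E₂)].
|α₁ − α₂|·ΔT = 14.6×10⁻⁶ × 132 = 0.001927.
1/(A₁E₁) + 1/(A₂E₂) = 1/(2225×113×10³) + 1/(1500×147×10³) = 8.512×10⁻⁹ N⁻¹.
P = 0.001927 / 8.512×10⁻⁹ = 226400 N = 226.4 kN.
σ_{copper} = P/A₁ = 226400/2225 = 101.8 MPa, tensile.

σ ≈ 102 MPa (tensile)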